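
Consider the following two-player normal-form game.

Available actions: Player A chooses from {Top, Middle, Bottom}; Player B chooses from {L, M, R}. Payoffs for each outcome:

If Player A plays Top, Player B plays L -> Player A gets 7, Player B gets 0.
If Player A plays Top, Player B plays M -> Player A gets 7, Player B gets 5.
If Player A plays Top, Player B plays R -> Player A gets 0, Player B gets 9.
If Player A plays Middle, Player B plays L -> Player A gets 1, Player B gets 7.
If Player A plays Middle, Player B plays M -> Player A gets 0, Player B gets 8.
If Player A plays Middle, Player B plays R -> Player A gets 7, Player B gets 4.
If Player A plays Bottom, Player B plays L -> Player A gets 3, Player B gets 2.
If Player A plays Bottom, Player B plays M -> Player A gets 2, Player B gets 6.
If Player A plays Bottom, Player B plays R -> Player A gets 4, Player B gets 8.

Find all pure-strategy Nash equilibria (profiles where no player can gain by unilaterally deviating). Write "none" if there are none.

none

Check each profile: it is a Nash equilibrium iff no player can strictly gain by switching unilaterally.
(Top, L): Player B can switch to M (0 → 5). Not NE.
(Top, M): Player B can switch to R (5 → 9). Not NE.
(Top, R): Player A can switch to Middle (0 → 7). Not NE.
(Middle, L): Player A can switch to Top (1 → 7). Not NE.
(Middle, M): Player A can switch to Top (0 → 7). Not NE.
(Middle, R): Player B can switch to L (4 → 7). Not NE.
(Bottom, L): Player A can switch to Top (3 → 7). Not NE.
(Bottom, M): Player A can switch to Top (2 → 7). Not NE.
(Bottom, R): Player A can switch to Middle (4 → 7). Not NE.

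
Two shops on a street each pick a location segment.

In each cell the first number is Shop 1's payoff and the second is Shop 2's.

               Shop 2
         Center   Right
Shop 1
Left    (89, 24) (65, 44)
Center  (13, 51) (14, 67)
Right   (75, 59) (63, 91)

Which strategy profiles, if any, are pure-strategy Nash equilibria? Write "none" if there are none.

Check each profile: it is a Nash equilibrium iff no player can strictly gain by switching unilaterally.
(Left, Center): Shop 2 can switch to Right (24 → 44). Not NE.
(Left, Right): Shop 1 gets 65, best alternative 63; Shop 2 gets 44, best alternative 24. No profitable deviation — NE.
(Center, Center): Shop 1 can switch to Left (13 → 89). Not NE.
(Center, Right): Shop 1 can switch to Left (14 → 65). Not NE.
(Right, Center): Shop 1 can switch to Left (75 → 89). Not NE.
(Right, Right): Shop 1 can switch to Left (63 → 65). Not NE.

The unique pure-strategy Nash equilibrium is (Left, Right).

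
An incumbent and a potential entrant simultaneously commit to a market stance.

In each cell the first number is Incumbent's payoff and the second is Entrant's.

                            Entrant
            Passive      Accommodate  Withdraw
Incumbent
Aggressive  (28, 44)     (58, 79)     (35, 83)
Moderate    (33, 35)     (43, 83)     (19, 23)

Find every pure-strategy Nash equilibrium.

Incumbent against Passive: payoffs 28, 33 → best response Moderate.
Incumbent against Accommodate: payoffs 58, 43 → best response Aggressive.
Incumbent against Withdraw: payoffs 35, 19 → best response Aggressive.
Entrant against Aggressive: payoffs 44, 79, 83 → best response Withdraw.
Entrant against Moderate: payoffs 35, 83, 23 → best response Accommodate.
Mutual best responses: (Aggressive, Withdraw).

The unique pure-strategy Nash equilibrium is (Aggressive, Withdraw).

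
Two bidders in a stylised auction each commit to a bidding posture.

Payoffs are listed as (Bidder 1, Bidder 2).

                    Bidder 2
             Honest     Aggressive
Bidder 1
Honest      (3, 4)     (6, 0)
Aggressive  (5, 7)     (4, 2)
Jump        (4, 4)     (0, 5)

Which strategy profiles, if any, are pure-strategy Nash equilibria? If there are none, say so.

(Honest, Honest): Bidder 1 can switch to Aggressive (3 → 5). Not NE.
(Honest, Aggressive): Bidder 2 can switch to Honest (0 → 4). Not NE.
(Aggressive, Honest): Bidder 1 gets 5, best alternative 4; Bidder 2 gets 7, best alternative 2. No profitable deviation — NE.
(Aggressive, Aggressive): Bidder 1 can switch to Honest (4 → 6). Not NE.
(Jump, Honest): Bidder 1 can switch to Aggressive (4 → 5). Not NE.
(Jump, Aggressive): Bidder 1 can switch to Honest (0 → 6). Not NE.

The unique pure-strategy Nash equilibrium is (Aggressive, Honest).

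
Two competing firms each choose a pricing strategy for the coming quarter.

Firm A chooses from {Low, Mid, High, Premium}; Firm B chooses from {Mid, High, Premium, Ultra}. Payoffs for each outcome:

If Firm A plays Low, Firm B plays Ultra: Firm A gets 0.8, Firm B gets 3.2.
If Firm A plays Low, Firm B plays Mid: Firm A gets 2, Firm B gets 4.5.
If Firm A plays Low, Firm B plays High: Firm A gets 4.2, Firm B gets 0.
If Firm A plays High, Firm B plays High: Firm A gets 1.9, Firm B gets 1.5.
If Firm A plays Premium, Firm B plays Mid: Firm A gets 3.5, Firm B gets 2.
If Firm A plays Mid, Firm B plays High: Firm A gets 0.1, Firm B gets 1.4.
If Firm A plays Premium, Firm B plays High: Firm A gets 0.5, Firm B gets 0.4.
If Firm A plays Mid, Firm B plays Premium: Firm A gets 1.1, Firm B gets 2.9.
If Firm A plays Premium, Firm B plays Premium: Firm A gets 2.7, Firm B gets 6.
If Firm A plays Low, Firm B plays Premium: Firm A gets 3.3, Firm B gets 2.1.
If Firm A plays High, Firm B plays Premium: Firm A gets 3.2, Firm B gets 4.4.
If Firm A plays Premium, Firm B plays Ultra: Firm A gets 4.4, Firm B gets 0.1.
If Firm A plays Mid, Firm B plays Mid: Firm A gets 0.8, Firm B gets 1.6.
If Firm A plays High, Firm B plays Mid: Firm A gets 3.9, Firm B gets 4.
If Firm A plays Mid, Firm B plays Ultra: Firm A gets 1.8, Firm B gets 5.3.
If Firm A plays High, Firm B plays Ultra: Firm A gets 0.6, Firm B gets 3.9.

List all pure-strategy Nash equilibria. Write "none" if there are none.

Firm A against Mid: payoffs 2, 0.8, 3.9, 3.5 → best response High.
Firm A against High: payoffs 4.2, 0.1, 1.9, 0.5 → best response Low.
Firm A against Premium: payoffs 3.3, 1.1, 3.2, 2.7 → best response Low.
Firm A against Ultra: payoffs 0.8, 1.8, 0.6, 4.4 → best response Premium.
Firm B against Low: payoffs 4.5, 0, 2.1, 3.2 → best response Mid.
Firm B against Mid: payoffs 1.6, 1.4, 2.9, 5.3 → best response Ultra.
Firm B against High: payoffs 4, 1.5, 4.4, 3.9 → best response Premium.
Firm B against Premium: payoffs 2, 0.4, 6, 0.1 → best response Premium.
No profile is a mutual best response for all players.

none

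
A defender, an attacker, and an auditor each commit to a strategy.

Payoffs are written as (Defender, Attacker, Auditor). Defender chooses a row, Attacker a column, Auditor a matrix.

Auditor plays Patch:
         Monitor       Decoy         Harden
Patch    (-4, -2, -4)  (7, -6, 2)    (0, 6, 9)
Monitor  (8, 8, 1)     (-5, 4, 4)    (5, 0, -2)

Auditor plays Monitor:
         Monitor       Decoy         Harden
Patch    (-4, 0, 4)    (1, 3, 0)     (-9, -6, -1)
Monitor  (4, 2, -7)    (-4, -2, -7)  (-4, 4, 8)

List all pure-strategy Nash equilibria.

(Patch, Monitor, Patch): Defender can switch to Monitor (-4 → 8). Not NE.
(Patch, Monitor, Monitor): Defender can switch to Monitor (-4 → 4). Not NE.
(Patch, Decoy, Patch): Attacker can switch to Monitor (-6 → -2). Not NE.
(Patch, Decoy, Monitor): Auditor can switch to Patch (0 → 2). Not NE.
(Patch, Harden, Patch): Defender can switch to Monitor (0 → 5). Not NE.
(Patch, Harden, Monitor): Defender can switch to Monitor (-9 → -4). Not NE.
(Monitor, Monitor, Patch): Defender gets 8, best alternative -4; Attacker gets 8, best alternative 4; Auditor gets 1, best alternative -7. No profitable deviation — NE.
(Monitor, Harden, Monitor): Defender gets -4, best alternative -9; Attacker gets 4, best alternative 2; Auditor gets 8, best alternative -2. No profitable deviation — NE.
(The remaining 4 profiles each have a profitable deviation by the same check.)

The pure Nash equilibria are (Monitor, Monitor, Patch); (Monitor, Harden, Monitor).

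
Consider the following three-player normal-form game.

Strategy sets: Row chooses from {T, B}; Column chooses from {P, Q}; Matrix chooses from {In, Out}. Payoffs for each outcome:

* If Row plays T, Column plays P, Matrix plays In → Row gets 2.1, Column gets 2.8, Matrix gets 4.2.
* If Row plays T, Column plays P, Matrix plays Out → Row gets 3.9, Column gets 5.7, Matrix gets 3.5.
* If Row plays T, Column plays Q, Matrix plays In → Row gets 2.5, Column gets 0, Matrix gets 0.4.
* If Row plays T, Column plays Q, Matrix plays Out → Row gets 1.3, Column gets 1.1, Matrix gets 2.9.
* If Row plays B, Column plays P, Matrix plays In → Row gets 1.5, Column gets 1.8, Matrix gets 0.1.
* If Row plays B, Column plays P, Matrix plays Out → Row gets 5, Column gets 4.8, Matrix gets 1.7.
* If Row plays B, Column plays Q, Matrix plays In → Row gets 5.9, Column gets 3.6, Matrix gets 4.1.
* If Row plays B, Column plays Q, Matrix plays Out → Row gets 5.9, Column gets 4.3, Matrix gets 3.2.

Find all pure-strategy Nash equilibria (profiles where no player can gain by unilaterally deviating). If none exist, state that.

(T, P, In): Row gets 2.1, best alternative 1.5; Column gets 2.8, best alternative 0; Matrix gets 4.2, best alternative 3.5. No profitable deviation — NE.
(T, P, Out): Row can switch to B (3.9 → 5). Not NE.
(T, Q, In): Row can switch to B (2.5 → 5.9). Not NE.
(T, Q, Out): Row can switch to B (1.3 → 5.9). Not NE.
(B, P, In): Row can switch to T (1.5 → 2.1). Not NE.
(B, P, Out): Row gets 5, best alternative 3.9; Column gets 4.8, best alternative 4.3; Matrix gets 1.7, best alternative 0.1. No profitable deviation — NE.
(B, Q, In): Row gets 5.9, best alternative 2.5; Column gets 3.6, best alternative 1.8; Matrix gets 4.1, best alternative 3.2. No profitable deviation — NE.
(B, Q, Out): Column can switch to P (4.3 → 4.8). Not NE.

Pure-strategy Nash equilibria: (T, P, In), (B, P, Out), (B, Q, In)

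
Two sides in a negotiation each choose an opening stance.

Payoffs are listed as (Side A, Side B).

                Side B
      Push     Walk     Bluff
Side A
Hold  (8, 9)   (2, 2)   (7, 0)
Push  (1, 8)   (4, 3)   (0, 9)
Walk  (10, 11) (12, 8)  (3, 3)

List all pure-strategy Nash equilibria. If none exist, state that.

The unique pure-strategy Nash equilibrium is (Walk, Push).

Side A against Push: payoffs 8, 1, 10 → best response Walk.
Side A against Walk: payoffs 2, 4, 12 → best response Walk.
Side A against Bluff: payoffs 7, 0, 3 → best response Hold.
Side B against Hold: payoffs 9, 2, 0 → best response Push.
Side B against Push: payoffs 8, 3, 9 → best response Bluff.
Side B against Walk: payoffs 11, 8, 3 → best response Push.
Mutual best responses: (Walk, Push).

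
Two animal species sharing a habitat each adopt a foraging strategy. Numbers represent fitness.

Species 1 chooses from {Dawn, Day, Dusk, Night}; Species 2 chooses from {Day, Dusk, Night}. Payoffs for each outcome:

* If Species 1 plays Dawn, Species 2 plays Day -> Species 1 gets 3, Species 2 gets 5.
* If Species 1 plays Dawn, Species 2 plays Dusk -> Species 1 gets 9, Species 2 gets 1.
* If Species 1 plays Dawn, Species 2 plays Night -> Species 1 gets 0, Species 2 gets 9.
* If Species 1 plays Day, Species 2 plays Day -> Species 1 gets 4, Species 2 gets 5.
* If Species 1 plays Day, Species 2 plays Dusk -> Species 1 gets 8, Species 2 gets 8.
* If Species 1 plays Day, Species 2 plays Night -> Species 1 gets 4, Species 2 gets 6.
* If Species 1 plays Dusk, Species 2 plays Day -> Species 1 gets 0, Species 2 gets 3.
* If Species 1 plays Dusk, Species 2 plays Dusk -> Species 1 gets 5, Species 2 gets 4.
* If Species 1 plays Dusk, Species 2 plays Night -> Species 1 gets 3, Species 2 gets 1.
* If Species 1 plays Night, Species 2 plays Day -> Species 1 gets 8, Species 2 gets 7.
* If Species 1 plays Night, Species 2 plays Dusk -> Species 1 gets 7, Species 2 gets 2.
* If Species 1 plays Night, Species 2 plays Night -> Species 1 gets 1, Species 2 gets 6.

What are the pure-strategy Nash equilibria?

The unique pure-strategy Nash equilibrium is (Night, Day).

For each strategy profile, look for a profitable unilateral deviation.
(Dawn, Day): Species 1 can switch to Day (3 → 4). Not NE.
(Dawn, Dusk): Species 2 can switch to Day (1 → 5). Not NE.
(Dawn, Night): Species 1 can switch to Day (0 → 4). Not NE.
(Day, Day): Species 1 can switch to Night (4 → 8). Not NE.
(Day, Dusk): Species 1 can switch to Dawn (8 → 9). Not NE.
(Day, Night): Species 2 can switch to Dusk (6 → 8). Not NE.
(Dusk, Day): Species 1 can switch to Dawn (0 → 3). Not NE.
(Dusk, Dusk): Species 1 can switch to Dawn (5 → 9). Not NE.
(Dusk, Night): Species 1 can switch to Day (3 → 4). Not NE.
(Night, Day): Species 1 gets 8, best alternative 4; Species 2 gets 7, best alternative 6. No profitable deviation — NE.
(Night, Dusk): Species 1 can switch to Dawn (7 → 9). Not NE.
(The remaining 1 profile has a profitable deviation by the same check.)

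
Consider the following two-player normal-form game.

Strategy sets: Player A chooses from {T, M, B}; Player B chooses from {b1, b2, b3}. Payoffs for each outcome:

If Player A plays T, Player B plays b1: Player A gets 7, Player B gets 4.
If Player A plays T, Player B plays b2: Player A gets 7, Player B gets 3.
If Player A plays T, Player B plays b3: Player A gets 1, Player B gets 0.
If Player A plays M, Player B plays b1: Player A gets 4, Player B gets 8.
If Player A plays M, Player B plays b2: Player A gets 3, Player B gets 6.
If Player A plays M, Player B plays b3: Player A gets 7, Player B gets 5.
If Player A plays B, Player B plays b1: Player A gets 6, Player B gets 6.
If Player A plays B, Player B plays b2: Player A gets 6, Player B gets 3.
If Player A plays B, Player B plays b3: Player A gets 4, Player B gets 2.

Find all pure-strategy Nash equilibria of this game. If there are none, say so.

The unique pure-strategy Nash equilibrium is (T, b1).

(T, b1): Player A gets 7, best alternative 6; Player B gets 4, best alternative 3. No profitable deviation — NE.
(T, b2): Player B can switch to b1 (3 → 4). Not NE.
(T, b3): Player A can switch to M (1 → 7). Not NE.
(M, b1): Player A can switch to T (4 → 7). Not NE.
(M, b2): Player A can switch to T (3 → 7). Not NE.
(M, b3): Player B can switch to b1 (5 → 8). Not NE.
(B, b1): Player A can switch to T (6 → 7). Not NE.
(B, b2): Player A can switch to T (6 → 7). Not NE.
(B, b3): Player A can switch to M (4 → 7). Not NE.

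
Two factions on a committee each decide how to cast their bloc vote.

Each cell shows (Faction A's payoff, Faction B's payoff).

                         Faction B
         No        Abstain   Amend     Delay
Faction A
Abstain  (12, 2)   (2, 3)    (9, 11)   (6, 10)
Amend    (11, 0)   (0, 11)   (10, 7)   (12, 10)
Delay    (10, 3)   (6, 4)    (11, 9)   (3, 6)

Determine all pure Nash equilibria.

The unique pure-strategy Nash equilibrium is (Delay, Amend).

Mark each player's best response to every combination of opponents' strategies; a profile where every player is best-responding is a pure Nash equilibrium.
Faction A against No: payoffs 12, 11, 10 → best response Abstain.
Faction A against Abstain: payoffs 2, 0, 6 → best response Delay.
Faction A against Amend: payoffs 9, 10, 11 → best response Delay.
Faction A against Delay: payoffs 6, 12, 3 → best response Amend.
Faction B against Abstain: payoffs 2, 3, 11, 10 → best response Amend.
Faction B against Amend: payoffs 0, 11, 7, 10 → best response Abstain.
Faction B against Delay: payoffs 3, 4, 9, 6 → best response Amend.
Mutual best responses: (Delay, Amend).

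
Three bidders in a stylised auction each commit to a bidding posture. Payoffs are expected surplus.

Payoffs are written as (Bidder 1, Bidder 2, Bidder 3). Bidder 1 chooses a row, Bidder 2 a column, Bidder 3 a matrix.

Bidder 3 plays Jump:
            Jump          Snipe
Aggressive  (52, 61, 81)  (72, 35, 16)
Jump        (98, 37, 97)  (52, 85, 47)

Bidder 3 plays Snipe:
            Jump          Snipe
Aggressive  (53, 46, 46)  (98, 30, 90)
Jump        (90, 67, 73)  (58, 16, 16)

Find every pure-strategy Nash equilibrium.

For each strategy profile, look for a profitable unilateral deviation.
(Aggressive, Jump, Jump): Bidder 1 can switch to Jump (52 → 98). Not NE.
(Aggressive, Jump, Snipe): Bidder 1 can switch to Jump (53 → 90). Not NE.
(Aggressive, Snipe, Jump): Bidder 2 can switch to Jump (35 → 61). Not NE.
(Aggressive, Snipe, Snipe): Bidder 2 can switch to Jump (30 → 46). Not NE.
(Jump, Jump, Jump): Bidder 2 can switch to Snipe (37 → 85). Not NE.
(Jump, Jump, Snipe): Bidder 3 can switch to Jump (73 → 97). Not NE.
(Jump, Snipe, Jump): Bidder 1 can switch to Aggressive (52 → 72). Not NE.
(Jump, Snipe, Snipe): Bidder 1 can switch to Aggressive (58 → 98). Not NE.

There is no pure-strategy Nash equilibrium.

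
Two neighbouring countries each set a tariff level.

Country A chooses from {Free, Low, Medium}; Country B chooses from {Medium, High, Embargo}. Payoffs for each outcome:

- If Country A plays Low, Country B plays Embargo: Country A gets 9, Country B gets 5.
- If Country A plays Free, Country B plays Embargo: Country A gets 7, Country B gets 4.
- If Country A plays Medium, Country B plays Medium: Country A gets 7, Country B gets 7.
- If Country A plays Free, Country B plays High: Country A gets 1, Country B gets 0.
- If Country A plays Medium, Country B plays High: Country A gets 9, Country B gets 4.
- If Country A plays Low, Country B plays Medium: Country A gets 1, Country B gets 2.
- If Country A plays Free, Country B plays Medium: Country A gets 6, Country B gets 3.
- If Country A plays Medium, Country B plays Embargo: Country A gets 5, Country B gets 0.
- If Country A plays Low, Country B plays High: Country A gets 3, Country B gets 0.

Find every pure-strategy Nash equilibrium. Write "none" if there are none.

Pure-strategy Nash equilibria: (Low, Embargo) and (Medium, Medium)

For each player, find the best response to each opponent profile; mutual best responses are the pure NE.
Country A against Medium: payoffs 6, 1, 7 → best response Medium.
Country A against High: payoffs 1, 3, 9 → best response Medium.
Country A against Embargo: payoffs 7, 9, 5 → best response Low.
Country B against Free: payoffs 3, 0, 4 → best response Embargo.
Country B against Low: payoffs 2, 0, 5 → best response Embargo.
Country B against Medium: payoffs 7, 4, 0 → best response Medium.
Mutual best responses: (Low, Embargo); (Medium, Medium).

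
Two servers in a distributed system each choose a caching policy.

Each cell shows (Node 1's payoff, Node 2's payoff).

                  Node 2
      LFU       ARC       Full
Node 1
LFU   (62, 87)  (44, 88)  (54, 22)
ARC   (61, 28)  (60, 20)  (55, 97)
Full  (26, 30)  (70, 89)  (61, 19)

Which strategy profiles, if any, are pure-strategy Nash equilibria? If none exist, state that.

(LFU, LFU): Node 2 can switch to ARC (87 → 88). Not NE.
(LFU, ARC): Node 1 can switch to ARC (44 → 60). Not NE.
(LFU, Full): Node 1 can switch to ARC (54 → 55). Not NE.
(ARC, LFU): Node 1 can switch to LFU (61 → 62). Not NE.
(ARC, ARC): Node 1 can switch to Full (60 → 70). Not NE.
(ARC, Full): Node 1 can switch to Full (55 → 61). Not NE.
(Full, ARC): Node 1 gets 70, best alternative 60; Node 2 gets 89, best alternative 30. No profitable deviation — NE.
(The remaining 2 profiles each have a profitable deviation by the same check.)

The unique pure-strategy Nash equilibrium is (Full, ARC).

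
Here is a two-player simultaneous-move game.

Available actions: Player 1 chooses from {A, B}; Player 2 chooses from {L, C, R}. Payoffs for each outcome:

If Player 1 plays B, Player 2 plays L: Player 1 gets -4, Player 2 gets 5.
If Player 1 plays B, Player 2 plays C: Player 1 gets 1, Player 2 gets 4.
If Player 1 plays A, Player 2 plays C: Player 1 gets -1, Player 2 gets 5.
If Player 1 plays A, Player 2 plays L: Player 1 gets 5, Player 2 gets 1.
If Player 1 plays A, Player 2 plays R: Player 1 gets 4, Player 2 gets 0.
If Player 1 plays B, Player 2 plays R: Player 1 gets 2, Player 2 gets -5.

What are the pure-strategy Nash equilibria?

Player 1 against L: payoffs 5, -4 → best response A.
Player 1 against C: payoffs -1, 1 → best response B.
Player 1 against R: payoffs 4, 2 → best response A.
Player 2 against A: payoffs 1, 5, 0 → best response C.
Player 2 against B: payoffs 5, 4, -5 → best response L.
No profile is a mutual best response for all players.

There is no pure-strategy Nash equilibrium.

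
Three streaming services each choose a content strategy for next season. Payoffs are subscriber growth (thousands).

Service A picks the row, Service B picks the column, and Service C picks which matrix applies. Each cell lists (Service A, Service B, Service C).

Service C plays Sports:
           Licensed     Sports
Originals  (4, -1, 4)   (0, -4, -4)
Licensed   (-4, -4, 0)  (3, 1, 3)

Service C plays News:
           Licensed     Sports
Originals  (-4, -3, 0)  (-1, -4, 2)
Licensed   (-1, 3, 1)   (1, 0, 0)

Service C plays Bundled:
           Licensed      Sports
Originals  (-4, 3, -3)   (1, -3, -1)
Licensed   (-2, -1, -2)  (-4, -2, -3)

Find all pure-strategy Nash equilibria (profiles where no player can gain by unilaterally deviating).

Check each profile: it is a Nash equilibrium iff no player can strictly gain by switching unilaterally.
(Originals, Licensed, Sports): Service A gets 4, best alternative -4; Service B gets -1, best alternative -4; Service C gets 4, best alternative 0. No profitable deviation — NE.
(Originals, Licensed, News): Service A can switch to Licensed (-4 → -1). Not NE.
(Originals, Licensed, Bundled): Service A can switch to Licensed (-4 → -2). Not NE.
(Originals, Sports, Sports): Service A can switch to Licensed (0 → 3). Not NE.
(Originals, Sports, News): Service A can switch to Licensed (-1 → 1). Not NE.
(Originals, Sports, Bundled): Service B can switch to Licensed (-3 → 3). Not NE.
(Licensed, Licensed, Sports): Service A can switch to Originals (-4 → 4). Not NE.
(Licensed, Licensed, News): Service A gets -1, best alternative -4; Service B gets 3, best alternative 0; Service C gets 1, best alternative 0. No profitable deviation — NE.
(Licensed, Licensed, Bundled): Service C can switch to Sports (-2 → 0). Not NE.
(Licensed, Sports, Sports): Service A gets 3, best alternative 0; Service B gets 1, best alternative -4; Service C gets 3, best alternative 0. No profitable deviation — NE.
(Licensed, Sports, News): Service B can switch to Licensed (0 → 3). Not NE.
(The remaining 1 profile has a profitable deviation by the same check.)

Pure-strategy Nash equilibria: (Originals, Licensed, Sports); (Licensed, Licensed, News); (Licensed, Sports, Sports)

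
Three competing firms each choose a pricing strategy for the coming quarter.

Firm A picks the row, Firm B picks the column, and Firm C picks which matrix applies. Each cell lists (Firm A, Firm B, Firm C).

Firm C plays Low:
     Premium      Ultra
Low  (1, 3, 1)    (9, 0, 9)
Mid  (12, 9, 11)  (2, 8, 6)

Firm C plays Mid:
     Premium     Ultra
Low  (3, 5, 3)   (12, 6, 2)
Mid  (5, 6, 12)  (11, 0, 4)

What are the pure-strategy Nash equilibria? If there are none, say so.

Pure NE: (Mid, Premium, Mid)

For each strategy profile, look for a profitable unilateral deviation.
(Low, Premium, Low): Firm A can switch to Mid (1 → 12). Not NE.
(Low, Premium, Mid): Firm A can switch to Mid (3 → 5). Not NE.
(Low, Ultra, Low): Firm B can switch to Premium (0 → 3). Not NE.
(Low, Ultra, Mid): Firm C can switch to Low (2 → 9). Not NE.
(Mid, Premium, Low): Firm C can switch to Mid (11 → 12). Not NE.
(Mid, Premium, Mid): Firm A gets 5, best alternative 3; Firm B gets 6, best alternative 0; Firm C gets 12, best alternative 11. No profitable deviation — NE.
(Mid, Ultra, Low): Firm A can switch to Low (2 → 9). Not NE.
(Mid, Ultra, Mid): Firm A can switch to Low (11 → 12). Not NE.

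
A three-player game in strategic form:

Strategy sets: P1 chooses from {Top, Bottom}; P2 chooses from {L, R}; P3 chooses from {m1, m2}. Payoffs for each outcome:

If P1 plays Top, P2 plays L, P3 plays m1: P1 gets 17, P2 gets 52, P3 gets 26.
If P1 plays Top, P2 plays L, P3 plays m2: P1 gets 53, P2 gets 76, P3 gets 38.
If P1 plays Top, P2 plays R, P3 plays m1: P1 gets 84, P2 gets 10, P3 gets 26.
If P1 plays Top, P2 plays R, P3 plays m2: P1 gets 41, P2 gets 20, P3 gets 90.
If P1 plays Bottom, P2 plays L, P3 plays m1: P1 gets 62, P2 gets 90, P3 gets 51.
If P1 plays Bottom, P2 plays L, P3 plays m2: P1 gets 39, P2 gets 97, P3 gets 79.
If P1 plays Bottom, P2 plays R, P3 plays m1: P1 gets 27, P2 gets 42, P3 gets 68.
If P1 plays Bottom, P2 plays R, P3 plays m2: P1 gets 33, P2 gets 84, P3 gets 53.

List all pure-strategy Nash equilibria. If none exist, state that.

(Top, L, m1): P1 can switch to Bottom (17 → 62). Not NE.
(Top, L, m2): P1 gets 53, best alternative 39; P2 gets 76, best alternative 20; P3 gets 38, best alternative 26. No profitable deviation — NE.
(Top, R, m1): P2 can switch to L (10 → 52). Not NE.
(Top, R, m2): P2 can switch to L (20 → 76). Not NE.
(Bottom, L, m1): P3 can switch to m2 (51 → 79). Not NE.
(Bottom, L, m2): P1 can switch to Top (39 → 53). Not NE.
(Bottom, R, m1): P1 can switch to Top (27 → 84). Not NE.
(Bottom, R, m2): P1 can switch to Top (33 → 41). Not NE.

(Top, L, m2)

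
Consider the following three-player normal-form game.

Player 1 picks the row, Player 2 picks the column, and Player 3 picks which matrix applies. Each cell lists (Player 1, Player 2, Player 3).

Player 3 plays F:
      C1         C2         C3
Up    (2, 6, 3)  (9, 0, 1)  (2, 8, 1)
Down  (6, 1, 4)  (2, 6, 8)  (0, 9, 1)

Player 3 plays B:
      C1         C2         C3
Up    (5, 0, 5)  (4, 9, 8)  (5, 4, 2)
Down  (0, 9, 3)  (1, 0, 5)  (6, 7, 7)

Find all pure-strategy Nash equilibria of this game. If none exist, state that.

(Up, C2, B)

For each strategy profile, look for a profitable unilateral deviation.
(Up, C1, F): Player 1 can switch to Down (2 → 6). Not NE.
(Up, C1, B): Player 2 can switch to C2 (0 → 9). Not NE.
(Up, C2, F): Player 2 can switch to C1 (0 → 6). Not NE.
(Up, C2, B): Player 1 gets 4, best alternative 1; Player 2 gets 9, best alternative 4; Player 3 gets 8, best alternative 1. No profitable deviation — NE.
(Up, C3, F): Player 3 can switch to B (1 → 2). Not NE.
(Up, C3, B): Player 1 can switch to Down (5 → 6). Not NE.
(Down, C1, F): Player 2 can switch to C2 (1 → 6). Not NE.
(Down, C1, B): Player 1 can switch to Up (0 → 5). Not NE.
(Down, C2, F): Player 1 can switch to Up (2 → 9). Not NE.
(Down, C2, B): Player 1 can switch to Up (1 → 4). Not NE.
(Down, C3, F): Player 1 can switch to Up (0 → 2). Not NE.
(The remaining 1 profile has a profitable deviation by the same check.)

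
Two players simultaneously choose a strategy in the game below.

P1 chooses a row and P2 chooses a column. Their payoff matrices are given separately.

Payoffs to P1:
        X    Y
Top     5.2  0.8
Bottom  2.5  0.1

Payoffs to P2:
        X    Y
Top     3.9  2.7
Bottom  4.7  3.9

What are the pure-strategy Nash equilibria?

Pure NE: (Top, X)

P1 against X: payoffs 5.2, 2.5 → best response Top.
P1 against Y: payoffs 0.8, 0.1 → best response Top.
P2 against Top: payoffs 3.9, 2.7 → best response X.
P2 against Bottom: payoffs 4.7, 3.9 → best response X.
Mutual best responses: (Top, X).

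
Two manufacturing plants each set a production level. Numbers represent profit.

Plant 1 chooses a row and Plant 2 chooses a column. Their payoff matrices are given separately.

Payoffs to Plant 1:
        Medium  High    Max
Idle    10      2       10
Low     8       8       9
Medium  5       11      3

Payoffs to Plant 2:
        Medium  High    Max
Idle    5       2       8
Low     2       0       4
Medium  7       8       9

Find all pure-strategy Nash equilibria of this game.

(Idle, Medium): Plant 2 can switch to Max (5 → 8). Not NE.
(Idle, High): Plant 1 can switch to Low (2 → 8). Not NE.
(Idle, Max): Plant 1 gets 10, best alternative 9; Plant 2 gets 8, best alternative 5. No profitable deviation — NE.
(Low, Medium): Plant 1 can switch to Idle (8 → 10). Not NE.
(Low, High): Plant 1 can switch to Medium (8 → 11). Not NE.
(Low, Max): Plant 1 can switch to Idle (9 → 10). Not NE.
(Medium, Medium): Plant 1 can switch to Idle (5 → 10). Not NE.
(Medium, High): Plant 2 can switch to Max (8 → 9). Not NE.
(Medium, Max): Plant 1 can switch to Idle (3 → 10). Not NE.

The unique pure-strategy Nash equilibrium is (Idle, Max).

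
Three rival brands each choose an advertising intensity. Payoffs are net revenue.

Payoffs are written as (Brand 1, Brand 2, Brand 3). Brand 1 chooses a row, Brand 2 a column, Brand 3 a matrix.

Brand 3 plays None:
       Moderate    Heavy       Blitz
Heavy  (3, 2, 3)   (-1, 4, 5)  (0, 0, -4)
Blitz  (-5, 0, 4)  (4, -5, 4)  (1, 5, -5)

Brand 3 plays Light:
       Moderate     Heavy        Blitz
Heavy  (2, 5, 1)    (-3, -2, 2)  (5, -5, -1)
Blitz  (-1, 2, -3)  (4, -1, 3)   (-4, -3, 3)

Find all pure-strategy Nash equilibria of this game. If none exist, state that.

(Heavy, Moderate, None): Brand 2 can switch to Heavy (2 → 4). Not NE.
(Heavy, Moderate, Light): Brand 3 can switch to None (1 → 3). Not NE.
(Heavy, Heavy, None): Brand 1 can switch to Blitz (-1 → 4). Not NE.
(Heavy, Heavy, Light): Brand 1 can switch to Blitz (-3 → 4). Not NE.
(Heavy, Blitz, None): Brand 1 can switch to Blitz (0 → 1). Not NE.
(Heavy, Blitz, Light): Brand 2 can switch to Moderate (-5 → 5). Not NE.
(Blitz, Moderate, None): Brand 1 can switch to Heavy (-5 → 3). Not NE.
(Blitz, Moderate, Light): Brand 1 can switch to Heavy (-1 → 2). Not NE.
(Blitz, Heavy, None): Brand 2 can switch to Moderate (-5 → 0). Not NE.
(Blitz, Heavy, Light): Brand 2 can switch to Moderate (-1 → 2). Not NE.
(The remaining 2 profiles each have a profitable deviation by the same check.)

There is no pure-strategy Nash equilibrium.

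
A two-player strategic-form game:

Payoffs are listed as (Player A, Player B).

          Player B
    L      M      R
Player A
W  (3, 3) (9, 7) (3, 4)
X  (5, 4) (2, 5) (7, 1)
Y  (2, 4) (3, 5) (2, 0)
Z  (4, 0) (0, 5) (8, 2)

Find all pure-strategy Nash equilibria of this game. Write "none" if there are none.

Player A against L: payoffs 3, 5, 2, 4 → best response X.
Player A against M: payoffs 9, 2, 3, 0 → best response W.
Player A against R: payoffs 3, 7, 2, 8 → best response Z.
Player B against W: payoffs 3, 7, 4 → best response M.
Player B against X: payoffs 4, 5, 1 → best response M.
Player B against Y: payoffs 4, 5, 0 → best response M.
Player B against Z: payoffs 0, 5, 2 → best response M.
Mutual best responses: (W, M).

The unique pure-strategy Nash equilibrium is (W, M).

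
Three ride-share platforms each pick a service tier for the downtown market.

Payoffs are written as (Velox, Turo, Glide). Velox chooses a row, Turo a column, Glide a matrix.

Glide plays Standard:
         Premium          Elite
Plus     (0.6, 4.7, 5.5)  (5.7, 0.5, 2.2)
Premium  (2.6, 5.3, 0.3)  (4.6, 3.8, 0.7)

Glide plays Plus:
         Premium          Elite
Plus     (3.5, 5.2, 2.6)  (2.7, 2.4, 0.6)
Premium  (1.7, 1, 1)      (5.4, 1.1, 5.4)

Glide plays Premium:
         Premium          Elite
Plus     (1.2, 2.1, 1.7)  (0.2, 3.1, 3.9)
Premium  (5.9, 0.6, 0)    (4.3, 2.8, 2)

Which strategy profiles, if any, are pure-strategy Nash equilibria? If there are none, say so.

(Premium, Elite, Plus)

(Plus, Premium, Standard): Velox can switch to Premium (0.6 → 2.6). Not NE.
(Plus, Premium, Plus): Glide can switch to Standard (2.6 → 5.5). Not NE.
(Plus, Premium, Premium): Velox can switch to Premium (1.2 → 5.9). Not NE.
(Plus, Elite, Standard): Turo can switch to Premium (0.5 → 4.7). Not NE.
(Plus, Elite, Plus): Velox can switch to Premium (2.7 → 5.4). Not NE.
(Plus, Elite, Premium): Velox can switch to Premium (0.2 → 4.3). Not NE.
(Premium, Premium, Standard): Glide can switch to Plus (0.3 → 1). Not NE.
(Premium, Premium, Plus): Velox can switch to Plus (1.7 → 3.5). Not NE.
(Premium, Elite, Plus): Velox gets 5.4, best alternative 2.7; Turo gets 1.1, best alternative 1; Glide gets 5.4, best alternative 2. No profitable deviation — NE.
(The remaining 3 profiles each have a profitable deviation by the same check.)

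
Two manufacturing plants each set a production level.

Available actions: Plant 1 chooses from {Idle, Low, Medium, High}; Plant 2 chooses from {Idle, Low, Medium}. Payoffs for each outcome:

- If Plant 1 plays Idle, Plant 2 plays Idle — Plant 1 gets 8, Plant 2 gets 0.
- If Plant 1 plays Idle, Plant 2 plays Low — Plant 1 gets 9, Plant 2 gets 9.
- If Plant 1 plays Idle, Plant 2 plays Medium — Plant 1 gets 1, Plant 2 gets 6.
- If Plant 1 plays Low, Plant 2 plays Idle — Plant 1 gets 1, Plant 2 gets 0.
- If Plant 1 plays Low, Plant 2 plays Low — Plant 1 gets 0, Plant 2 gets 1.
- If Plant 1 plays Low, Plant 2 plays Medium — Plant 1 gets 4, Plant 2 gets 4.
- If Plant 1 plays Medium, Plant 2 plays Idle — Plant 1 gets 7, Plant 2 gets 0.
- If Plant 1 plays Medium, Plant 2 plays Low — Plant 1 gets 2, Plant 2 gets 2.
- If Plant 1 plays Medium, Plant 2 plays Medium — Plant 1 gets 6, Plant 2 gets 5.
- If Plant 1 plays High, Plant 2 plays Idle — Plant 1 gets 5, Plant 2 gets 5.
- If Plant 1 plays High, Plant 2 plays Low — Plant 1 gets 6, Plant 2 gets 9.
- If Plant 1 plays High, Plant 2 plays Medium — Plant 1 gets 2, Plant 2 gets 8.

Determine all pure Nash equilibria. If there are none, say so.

The pure Nash equilibria are (Idle, Low); (Medium, Medium).

Mark each player's best response to every combination of opponents' strategies; a profile where every player is best-responding is a pure Nash equilibrium.
Plant 1 against Idle: payoffs 8, 1, 7, 5 → best response Idle.
Plant 1 against Low: payoffs 9, 0, 2, 6 → best response Idle.
Plant 1 against Medium: payoffs 1, 4, 6, 2 → best response Medium.
Plant 2 against Idle: payoffs 0, 9, 6 → best response Low.
Plant 2 against Low: payoffs 0, 1, 4 → best response Medium.
Plant 2 against Medium: payoffs 0, 2, 5 → best response Medium.
Plant 2 against High: payoffs 5, 9, 8 → best response Low.
Mutual best responses: (Idle, Low); (Medium, Medium).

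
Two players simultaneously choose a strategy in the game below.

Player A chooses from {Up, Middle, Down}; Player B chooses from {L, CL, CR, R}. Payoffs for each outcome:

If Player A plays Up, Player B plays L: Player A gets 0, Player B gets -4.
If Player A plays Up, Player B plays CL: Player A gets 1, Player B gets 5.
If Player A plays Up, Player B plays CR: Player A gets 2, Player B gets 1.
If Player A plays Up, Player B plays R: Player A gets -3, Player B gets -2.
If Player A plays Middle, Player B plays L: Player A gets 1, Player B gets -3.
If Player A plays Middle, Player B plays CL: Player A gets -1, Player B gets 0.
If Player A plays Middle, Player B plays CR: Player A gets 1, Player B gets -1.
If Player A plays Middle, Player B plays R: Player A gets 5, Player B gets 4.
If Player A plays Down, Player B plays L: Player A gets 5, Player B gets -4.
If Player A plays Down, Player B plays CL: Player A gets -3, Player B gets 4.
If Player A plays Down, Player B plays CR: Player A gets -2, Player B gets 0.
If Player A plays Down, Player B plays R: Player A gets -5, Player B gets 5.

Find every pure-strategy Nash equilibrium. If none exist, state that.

The pure Nash equilibria are (Up, CL); (Middle, R).

Player A against L: payoffs 0, 1, 5 → best response Down.
Player A against CL: payoffs 1, -1, -3 → best response Up.
Player A against CR: payoffs 2, 1, -2 → best response Up.
Player A against R: payoffs -3, 5, -5 → best response Middle.
Player B against Up: payoffs -4, 5, 1, -2 → best response CL.
Player B against Middle: payoffs -3, 0, -1, 4 → best response R.
Player B against Down: payoffs -4, 4, 0, 5 → best response R.
Mutual best responses: (Up, CL); (Middle, R).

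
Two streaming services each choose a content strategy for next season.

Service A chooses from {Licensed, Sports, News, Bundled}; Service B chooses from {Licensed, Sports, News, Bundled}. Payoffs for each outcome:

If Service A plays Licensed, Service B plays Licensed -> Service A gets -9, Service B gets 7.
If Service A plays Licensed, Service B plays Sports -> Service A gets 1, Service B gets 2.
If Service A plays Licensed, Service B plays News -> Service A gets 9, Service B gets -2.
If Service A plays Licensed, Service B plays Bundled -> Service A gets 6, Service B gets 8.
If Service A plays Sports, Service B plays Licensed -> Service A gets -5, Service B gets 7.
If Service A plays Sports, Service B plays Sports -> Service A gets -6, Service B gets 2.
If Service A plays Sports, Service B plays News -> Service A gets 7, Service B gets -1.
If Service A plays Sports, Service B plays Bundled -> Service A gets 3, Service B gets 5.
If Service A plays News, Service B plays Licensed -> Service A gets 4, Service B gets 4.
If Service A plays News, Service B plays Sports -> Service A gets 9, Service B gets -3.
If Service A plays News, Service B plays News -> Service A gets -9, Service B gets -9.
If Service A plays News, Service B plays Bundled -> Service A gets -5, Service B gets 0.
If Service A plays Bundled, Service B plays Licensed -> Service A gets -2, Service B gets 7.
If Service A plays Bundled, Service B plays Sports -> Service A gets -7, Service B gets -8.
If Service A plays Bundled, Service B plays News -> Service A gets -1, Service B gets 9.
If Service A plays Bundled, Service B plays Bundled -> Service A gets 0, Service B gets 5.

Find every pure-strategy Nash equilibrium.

The pure Nash equilibria are (Licensed, Bundled) and (News, Licensed).

Service A against Licensed: payoffs -9, -5, 4, -2 → best response News.
Service A against Sports: payoffs 1, -6, 9, -7 → best response News.
Service A against News: payoffs 9, 7, -9, -1 → best response Licensed.
Service A against Bundled: payoffs 6, 3, -5, 0 → best response Licensed.
Service B against Licensed: payoffs 7, 2, -2, 8 → best response Bundled.
Service B against Sports: payoffs 7, 2, -1, 5 → best response Licensed.
Service B against News: payoffs 4, -3, -9, 0 → best response Licensed.
Service B against Bundled: payoffs 7, -8, 9, 5 → best response News.
Mutual best responses: (Licensed, Bundled); (News, Licensed).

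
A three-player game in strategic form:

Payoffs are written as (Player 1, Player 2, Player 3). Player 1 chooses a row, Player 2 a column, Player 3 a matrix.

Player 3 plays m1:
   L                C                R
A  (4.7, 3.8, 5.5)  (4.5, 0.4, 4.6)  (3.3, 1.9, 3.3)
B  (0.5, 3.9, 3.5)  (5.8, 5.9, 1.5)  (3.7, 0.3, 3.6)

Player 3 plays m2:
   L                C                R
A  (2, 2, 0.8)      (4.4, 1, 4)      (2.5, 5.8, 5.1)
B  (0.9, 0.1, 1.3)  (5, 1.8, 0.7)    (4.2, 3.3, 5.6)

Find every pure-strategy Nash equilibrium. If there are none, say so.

(A, L, m1) and (B, C, m1) and (B, R, m2)

For each strategy profile, look for a profitable unilateral deviation.
(A, L, m1): Player 1 gets 4.7, best alternative 0.5; Player 2 gets 3.8, best alternative 1.9; Player 3 gets 5.5, best alternative 0.8. No profitable deviation — NE.
(A, L, m2): Player 2 can switch to R (2 → 5.8). Not NE.
(A, C, m1): Player 1 can switch to B (4.5 → 5.8). Not NE.
(A, C, m2): Player 1 can switch to B (4.4 → 5). Not NE.
(A, R, m1): Player 1 can switch to B (3.3 → 3.7). Not NE.
(A, R, m2): Player 1 can switch to B (2.5 → 4.2). Not NE.
(B, L, m1): Player 1 can switch to A (0.5 → 4.7). Not NE.
(B, L, m2): Player 1 can switch to A (0.9 → 2). Not NE.
(B, C, m1): Player 1 gets 5.8, best alternative 4.5; Player 2 gets 5.9, best alternative 3.9; Player 3 gets 1.5, best alternative 0.7. No profitable deviation — NE.
(B, C, m2): Player 2 can switch to R (1.8 → 3.3). Not NE.
(B, R, m1): Player 2 can switch to L (0.3 → 3.9). Not NE.
(B, R, m2): Player 1 gets 4.2, best alternative 2.5; Player 2 gets 3.3, best alternative 1.8; Player 3 gets 5.6, best alternative 3.6. No profitable deviation — NE.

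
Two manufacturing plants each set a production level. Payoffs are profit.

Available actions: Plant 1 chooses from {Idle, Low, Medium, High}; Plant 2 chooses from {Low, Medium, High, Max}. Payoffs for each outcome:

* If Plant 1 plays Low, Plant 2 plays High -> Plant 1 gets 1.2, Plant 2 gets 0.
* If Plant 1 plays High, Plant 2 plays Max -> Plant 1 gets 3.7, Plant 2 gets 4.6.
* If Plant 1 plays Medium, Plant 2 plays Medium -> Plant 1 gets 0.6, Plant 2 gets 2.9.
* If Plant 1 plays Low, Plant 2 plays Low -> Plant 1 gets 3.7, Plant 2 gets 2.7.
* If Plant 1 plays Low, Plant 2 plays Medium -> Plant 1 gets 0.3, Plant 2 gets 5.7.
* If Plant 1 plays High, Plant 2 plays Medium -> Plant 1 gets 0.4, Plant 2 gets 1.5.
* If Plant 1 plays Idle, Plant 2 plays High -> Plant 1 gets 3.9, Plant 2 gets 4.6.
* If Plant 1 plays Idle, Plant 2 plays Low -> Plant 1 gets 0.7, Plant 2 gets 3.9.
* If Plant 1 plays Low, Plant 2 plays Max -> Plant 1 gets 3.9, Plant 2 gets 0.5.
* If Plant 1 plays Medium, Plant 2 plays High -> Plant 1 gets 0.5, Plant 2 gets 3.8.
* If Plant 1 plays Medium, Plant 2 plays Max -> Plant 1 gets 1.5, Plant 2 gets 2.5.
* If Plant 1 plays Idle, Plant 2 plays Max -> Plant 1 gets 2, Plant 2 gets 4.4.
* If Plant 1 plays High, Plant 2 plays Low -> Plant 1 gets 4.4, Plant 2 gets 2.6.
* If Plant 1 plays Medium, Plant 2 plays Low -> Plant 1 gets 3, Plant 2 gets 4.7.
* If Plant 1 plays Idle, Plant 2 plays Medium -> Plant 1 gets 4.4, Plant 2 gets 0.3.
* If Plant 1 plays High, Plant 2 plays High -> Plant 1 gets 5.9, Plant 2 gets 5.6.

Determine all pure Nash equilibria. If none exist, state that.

Pure NE: (High, High)

For each strategy profile, look for a profitable unilateral deviation.
(Idle, Low): Plant 1 can switch to Low (0.7 → 3.7). Not NE.
(Idle, Medium): Plant 2 can switch to Low (0.3 → 3.9). Not NE.
(Idle, High): Plant 1 can switch to High (3.9 → 5.9). Not NE.
(Idle, Max): Plant 1 can switch to Low (2 → 3.9). Not NE.
(Low, Low): Plant 1 can switch to High (3.7 → 4.4). Not NE.
(Low, Medium): Plant 1 can switch to Idle (0.3 → 4.4). Not NE.
(High, High): Plant 1 gets 5.9, best alternative 3.9; Plant 2 gets 5.6, best alternative 4.6. No profitable deviation — NE.
(The remaining 9 profiles each have a profitable deviation by the same check.)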